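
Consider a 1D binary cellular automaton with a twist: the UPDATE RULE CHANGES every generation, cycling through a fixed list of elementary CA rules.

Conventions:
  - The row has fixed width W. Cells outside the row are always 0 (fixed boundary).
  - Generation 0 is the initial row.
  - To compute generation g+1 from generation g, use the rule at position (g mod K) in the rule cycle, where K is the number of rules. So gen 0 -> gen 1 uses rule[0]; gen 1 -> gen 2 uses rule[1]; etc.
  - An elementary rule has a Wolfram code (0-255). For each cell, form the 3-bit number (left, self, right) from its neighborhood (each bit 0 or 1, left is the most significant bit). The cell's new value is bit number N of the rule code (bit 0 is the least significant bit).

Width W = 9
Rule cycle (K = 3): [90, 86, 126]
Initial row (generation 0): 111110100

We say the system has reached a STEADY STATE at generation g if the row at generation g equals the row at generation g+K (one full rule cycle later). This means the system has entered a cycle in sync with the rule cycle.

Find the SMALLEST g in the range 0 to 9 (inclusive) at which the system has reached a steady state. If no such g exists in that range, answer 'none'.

Gen 0: 111110100
Gen 1 (rule 90): 100010010
Gen 2 (rule 86): 110111111
Gen 3 (rule 126): 111100001
Gen 4 (rule 90): 100110010
Gen 5 (rule 86): 111011111
Gen 6 (rule 126): 101110001
Gen 7 (rule 90): 001011010
Gen 8 (rule 86): 011001011
Gen 9 (rule 126): 111111111
Gen 10 (rule 90): 100000001
Gen 11 (rule 86): 110000011
Gen 12 (rule 126): 111000111

Answer: none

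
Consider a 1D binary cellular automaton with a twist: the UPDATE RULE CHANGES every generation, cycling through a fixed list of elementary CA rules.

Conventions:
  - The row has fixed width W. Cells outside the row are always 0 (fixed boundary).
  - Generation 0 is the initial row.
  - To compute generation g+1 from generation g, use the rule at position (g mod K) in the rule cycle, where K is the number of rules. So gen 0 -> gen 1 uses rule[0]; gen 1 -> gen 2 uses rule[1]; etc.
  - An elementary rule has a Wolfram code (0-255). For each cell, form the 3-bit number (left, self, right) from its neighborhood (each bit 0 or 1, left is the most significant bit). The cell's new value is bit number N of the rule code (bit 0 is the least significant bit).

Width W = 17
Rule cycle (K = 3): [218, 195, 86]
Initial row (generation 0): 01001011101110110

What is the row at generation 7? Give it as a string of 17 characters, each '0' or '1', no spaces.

Gen 0: 01001011101110110
Gen 1 (rule 218): 10110011101110111
Gen 2 (rule 195): 00010101100110011
Gen 3 (rule 86): 00110100111011101
Gen 4 (rule 218): 01110011111011100
Gen 5 (rule 195): 10110101111001101
Gen 6 (rule 86): 10010100001110101
Gen 7 (rule 218): 01100010011110000

Answer: 01100010011110000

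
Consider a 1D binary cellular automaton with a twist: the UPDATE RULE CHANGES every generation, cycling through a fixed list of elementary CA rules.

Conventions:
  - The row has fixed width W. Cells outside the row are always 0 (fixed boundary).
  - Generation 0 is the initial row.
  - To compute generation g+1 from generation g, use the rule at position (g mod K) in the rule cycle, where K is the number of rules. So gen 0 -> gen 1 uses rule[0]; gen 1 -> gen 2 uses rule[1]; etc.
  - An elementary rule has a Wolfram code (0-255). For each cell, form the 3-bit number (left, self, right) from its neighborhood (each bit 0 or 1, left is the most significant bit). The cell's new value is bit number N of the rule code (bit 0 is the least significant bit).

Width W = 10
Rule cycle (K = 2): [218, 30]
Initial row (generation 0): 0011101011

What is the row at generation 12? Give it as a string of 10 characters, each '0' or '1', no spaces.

Gen 0: 0011101011
Gen 1 (rule 218): 0111100011
Gen 2 (rule 30): 1100010110
Gen 3 (rule 218): 1110100111
Gen 4 (rule 30): 1000111100
Gen 5 (rule 218): 0101111110
Gen 6 (rule 30): 1101000001
Gen 7 (rule 218): 1100100010
Gen 8 (rule 30): 1011110111
Gen 9 (rule 218): 0011110111
Gen 10 (rule 30): 0110000100
Gen 11 (rule 218): 1111001010
Gen 12 (rule 30): 1000111011

Answer: 1000111011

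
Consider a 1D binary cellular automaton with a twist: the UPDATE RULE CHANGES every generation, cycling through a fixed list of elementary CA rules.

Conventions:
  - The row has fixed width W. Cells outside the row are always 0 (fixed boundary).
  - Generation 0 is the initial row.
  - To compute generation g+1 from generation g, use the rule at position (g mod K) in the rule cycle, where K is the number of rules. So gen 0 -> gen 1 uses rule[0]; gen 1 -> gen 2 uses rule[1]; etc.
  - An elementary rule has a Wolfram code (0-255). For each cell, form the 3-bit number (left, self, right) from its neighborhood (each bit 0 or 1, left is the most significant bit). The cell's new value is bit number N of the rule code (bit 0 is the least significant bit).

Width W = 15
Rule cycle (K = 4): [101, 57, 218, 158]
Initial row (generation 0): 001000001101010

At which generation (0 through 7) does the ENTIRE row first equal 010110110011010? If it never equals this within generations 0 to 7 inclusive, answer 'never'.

Gen 0: 001000001101010
Gen 1 (rule 101): 101011100111110
Gen 2 (rule 57): 010110010100001
Gen 3 (rule 218): 100111100010010
Gen 4 (rule 158): 111111010111111
Gen 5 (rule 101): 000001111000001
Gen 6 (rule 57): 111101000111100
Gen 7 (rule 218): 111100101111110

Answer: never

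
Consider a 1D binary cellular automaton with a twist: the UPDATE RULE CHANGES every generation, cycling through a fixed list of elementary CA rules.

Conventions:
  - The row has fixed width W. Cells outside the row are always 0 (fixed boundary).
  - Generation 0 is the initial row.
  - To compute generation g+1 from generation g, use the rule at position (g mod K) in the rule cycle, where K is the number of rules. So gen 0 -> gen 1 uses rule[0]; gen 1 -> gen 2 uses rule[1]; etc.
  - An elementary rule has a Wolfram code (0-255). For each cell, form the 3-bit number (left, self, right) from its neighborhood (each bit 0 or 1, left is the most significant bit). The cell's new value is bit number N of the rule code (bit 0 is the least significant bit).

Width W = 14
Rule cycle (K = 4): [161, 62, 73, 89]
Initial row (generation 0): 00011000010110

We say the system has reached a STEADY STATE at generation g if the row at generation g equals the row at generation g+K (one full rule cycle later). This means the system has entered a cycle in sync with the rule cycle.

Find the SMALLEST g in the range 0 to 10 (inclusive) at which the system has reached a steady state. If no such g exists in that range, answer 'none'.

Answer: none

Derivation:
Gen 0: 00011000010110
Gen 1 (rule 161): 11000011001000
Gen 2 (rule 62): 10100110111100
Gen 3 (rule 73): 00000110100101
Gen 4 (rule 89): 11110110010000
Gen 5 (rule 161): 01101000000111
Gen 6 (rule 62): 11011100001100
Gen 7 (rule 73): 11010101101101
Gen 8 (rule 89): 11000001101100
Gen 9 (rule 161): 00011100010001
Gen 10 (rule 62): 00110010111011
Gen 11 (rule 73): 10110000101011
Gen 12 (rule 89): 00111110000011
Gen 13 (rule 161): 10011100111000
Gen 14 (rule 62): 11110011100100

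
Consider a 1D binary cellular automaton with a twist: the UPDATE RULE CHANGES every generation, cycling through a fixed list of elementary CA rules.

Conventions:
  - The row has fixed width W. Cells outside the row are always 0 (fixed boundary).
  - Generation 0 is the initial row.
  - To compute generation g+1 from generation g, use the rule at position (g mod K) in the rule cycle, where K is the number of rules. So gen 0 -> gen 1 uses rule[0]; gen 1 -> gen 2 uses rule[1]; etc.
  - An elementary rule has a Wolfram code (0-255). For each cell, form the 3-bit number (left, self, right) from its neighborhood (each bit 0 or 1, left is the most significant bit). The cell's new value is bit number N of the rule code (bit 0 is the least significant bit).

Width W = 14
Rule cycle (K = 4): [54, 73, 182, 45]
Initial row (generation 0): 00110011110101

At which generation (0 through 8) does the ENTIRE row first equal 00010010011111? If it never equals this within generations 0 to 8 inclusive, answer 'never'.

Gen 0: 00110011110101
Gen 1 (rule 54): 01001100001111
Gen 2 (rule 73): 00001101101001
Gen 3 (rule 182): 00010010011111
Gen 4 (rule 45): 11010010010000
Gen 5 (rule 54): 00111111111000
Gen 6 (rule 73): 10100000001011
Gen 7 (rule 182): 11110000011100
Gen 8 (rule 45): 10000111010001

Answer: 3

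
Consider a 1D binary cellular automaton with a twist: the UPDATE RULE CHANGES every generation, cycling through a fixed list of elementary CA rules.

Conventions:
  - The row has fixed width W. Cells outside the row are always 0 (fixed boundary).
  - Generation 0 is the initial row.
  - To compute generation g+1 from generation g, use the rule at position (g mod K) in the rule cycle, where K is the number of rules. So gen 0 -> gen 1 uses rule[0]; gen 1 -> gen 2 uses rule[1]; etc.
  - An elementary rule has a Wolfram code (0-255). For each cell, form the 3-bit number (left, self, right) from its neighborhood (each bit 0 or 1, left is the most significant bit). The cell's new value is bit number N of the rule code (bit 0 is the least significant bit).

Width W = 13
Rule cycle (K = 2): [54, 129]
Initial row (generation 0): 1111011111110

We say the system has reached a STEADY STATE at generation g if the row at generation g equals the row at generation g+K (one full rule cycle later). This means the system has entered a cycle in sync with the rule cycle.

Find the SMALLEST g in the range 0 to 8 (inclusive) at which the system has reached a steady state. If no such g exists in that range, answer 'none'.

Gen 0: 1111011111110
Gen 1 (rule 54): 0000100000001
Gen 2 (rule 129): 1110001111100
Gen 3 (rule 54): 0001010000010
Gen 4 (rule 129): 1100000111000
Gen 5 (rule 54): 0010001000100
Gen 6 (rule 129): 1000100010001
Gen 7 (rule 54): 1101110111011
Gen 8 (rule 129): 0000100010000
Gen 9 (rule 54): 0001110111000
Gen 10 (rule 129): 1100100010011

Answer: none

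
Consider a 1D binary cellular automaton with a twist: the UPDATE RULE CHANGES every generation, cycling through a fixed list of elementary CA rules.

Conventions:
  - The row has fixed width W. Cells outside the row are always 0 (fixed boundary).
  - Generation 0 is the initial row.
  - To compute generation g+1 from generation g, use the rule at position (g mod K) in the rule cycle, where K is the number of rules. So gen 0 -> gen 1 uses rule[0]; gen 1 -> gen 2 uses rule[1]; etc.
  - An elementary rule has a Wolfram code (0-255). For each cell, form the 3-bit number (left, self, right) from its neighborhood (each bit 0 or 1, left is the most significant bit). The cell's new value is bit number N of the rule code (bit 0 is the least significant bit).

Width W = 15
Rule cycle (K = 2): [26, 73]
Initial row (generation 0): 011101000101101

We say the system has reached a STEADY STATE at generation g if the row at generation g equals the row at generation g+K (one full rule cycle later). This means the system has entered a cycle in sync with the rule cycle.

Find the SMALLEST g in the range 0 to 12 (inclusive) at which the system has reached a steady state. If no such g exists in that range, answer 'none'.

Gen 0: 011101000101101
Gen 1 (rule 26): 110000101001000
Gen 2 (rule 73): 110110000000011
Gen 3 (rule 26): 100101000000110
Gen 4 (rule 73): 000000011110110
Gen 5 (rule 26): 000000110000101
Gen 6 (rule 73): 111110110110000
Gen 7 (rule 26): 100000100101000
Gen 8 (rule 73): 001110000000011
Gen 9 (rule 26): 011001000000110
Gen 10 (rule 73): 011000011110110
Gen 11 (rule 26): 110100110000101
Gen 12 (rule 73): 110000110110000
Gen 13 (rule 26): 101001100101000
Gen 14 (rule 73): 000001100000011

Answer: none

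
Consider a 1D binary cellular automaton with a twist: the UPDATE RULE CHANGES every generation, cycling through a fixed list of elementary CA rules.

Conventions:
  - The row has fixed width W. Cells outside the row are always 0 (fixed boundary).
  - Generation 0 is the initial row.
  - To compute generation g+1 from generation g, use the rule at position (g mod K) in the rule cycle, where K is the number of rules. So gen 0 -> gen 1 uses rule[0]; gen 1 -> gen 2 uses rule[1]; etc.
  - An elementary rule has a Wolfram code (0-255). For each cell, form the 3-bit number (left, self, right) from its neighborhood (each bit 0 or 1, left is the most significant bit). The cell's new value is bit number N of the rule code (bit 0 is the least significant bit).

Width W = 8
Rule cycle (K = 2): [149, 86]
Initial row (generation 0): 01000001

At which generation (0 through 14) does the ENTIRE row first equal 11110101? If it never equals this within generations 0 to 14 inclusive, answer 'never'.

Gen 0: 01000001
Gen 1 (rule 149): 01111101
Gen 2 (rule 86): 10000101
Gen 3 (rule 149): 11110101
Gen 4 (rule 86): 00010101
Gen 5 (rule 149): 11010101
Gen 6 (rule 86): 01010101
Gen 7 (rule 149): 01010101
Gen 8 (rule 86): 11010101
Gen 9 (rule 149): 00010101
Gen 10 (rule 86): 00110101
Gen 11 (rule 149): 10000101
Gen 12 (rule 86): 11001101
Gen 13 (rule 149): 00100001
Gen 14 (rule 86): 01110011

Answer: 3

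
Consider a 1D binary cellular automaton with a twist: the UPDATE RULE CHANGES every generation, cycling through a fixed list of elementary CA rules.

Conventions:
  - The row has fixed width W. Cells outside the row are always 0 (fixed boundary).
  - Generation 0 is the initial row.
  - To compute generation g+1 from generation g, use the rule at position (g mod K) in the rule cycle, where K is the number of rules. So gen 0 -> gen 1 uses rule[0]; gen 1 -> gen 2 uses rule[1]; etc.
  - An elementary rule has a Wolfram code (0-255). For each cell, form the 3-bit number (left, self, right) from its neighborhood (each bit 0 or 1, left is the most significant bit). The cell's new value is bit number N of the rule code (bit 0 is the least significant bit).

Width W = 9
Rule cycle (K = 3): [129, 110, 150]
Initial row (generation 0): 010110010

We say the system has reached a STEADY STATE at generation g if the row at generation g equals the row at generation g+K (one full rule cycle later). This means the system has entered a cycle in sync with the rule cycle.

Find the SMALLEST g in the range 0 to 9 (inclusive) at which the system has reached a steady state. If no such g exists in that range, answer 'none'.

Gen 0: 010110010
Gen 1 (rule 129): 000000000
Gen 2 (rule 110): 000000000
Gen 3 (rule 150): 000000000
Gen 4 (rule 129): 111111111
Gen 5 (rule 110): 100000001
Gen 6 (rule 150): 110000011
Gen 7 (rule 129): 000111000
Gen 8 (rule 110): 001101000
Gen 9 (rule 150): 010001100
Gen 10 (rule 129): 000100001
Gen 11 (rule 110): 001100011
Gen 12 (rule 150): 010010100

Answer: none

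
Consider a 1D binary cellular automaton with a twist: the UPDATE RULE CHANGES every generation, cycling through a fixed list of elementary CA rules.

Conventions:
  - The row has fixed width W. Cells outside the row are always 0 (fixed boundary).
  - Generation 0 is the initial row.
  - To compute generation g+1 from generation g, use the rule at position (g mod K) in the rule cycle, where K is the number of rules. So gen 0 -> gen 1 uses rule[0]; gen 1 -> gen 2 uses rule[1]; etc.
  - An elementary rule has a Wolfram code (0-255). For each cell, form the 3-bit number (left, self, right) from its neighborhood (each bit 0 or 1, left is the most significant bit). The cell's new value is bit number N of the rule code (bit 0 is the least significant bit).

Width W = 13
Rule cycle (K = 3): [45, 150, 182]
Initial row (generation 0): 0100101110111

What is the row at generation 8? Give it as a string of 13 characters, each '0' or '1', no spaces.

Answer: 1001010101101

Derivation:
Gen 0: 0100101110111
Gen 1 (rule 45): 0100111001100
Gen 2 (rule 150): 1111010110010
Gen 3 (rule 182): 0110111001111
Gen 4 (rule 45): 0101100001000
Gen 5 (rule 150): 1100010011100
Gen 6 (rule 182): 0010111101010
Gen 7 (rule 45): 1011100011110
Gen 8 (rule 150): 1001010101101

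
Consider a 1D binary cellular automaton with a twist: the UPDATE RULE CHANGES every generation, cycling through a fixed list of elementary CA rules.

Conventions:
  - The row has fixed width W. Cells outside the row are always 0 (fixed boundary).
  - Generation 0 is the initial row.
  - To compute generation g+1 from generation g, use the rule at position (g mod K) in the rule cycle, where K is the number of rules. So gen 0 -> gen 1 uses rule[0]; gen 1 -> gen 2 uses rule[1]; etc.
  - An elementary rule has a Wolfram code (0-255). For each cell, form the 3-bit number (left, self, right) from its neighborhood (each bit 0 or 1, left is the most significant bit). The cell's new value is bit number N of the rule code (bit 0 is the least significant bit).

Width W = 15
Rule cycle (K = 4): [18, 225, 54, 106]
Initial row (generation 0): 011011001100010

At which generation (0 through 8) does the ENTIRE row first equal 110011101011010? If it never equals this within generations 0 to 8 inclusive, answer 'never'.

Answer: never

Derivation:
Gen 0: 011011001100010
Gen 1 (rule 18): 100000110010101
Gen 2 (rule 225): 001110010001010
Gen 3 (rule 54): 010001111011111
Gen 4 (rule 106): 100011001110001
Gen 5 (rule 18): 010100110001010
Gen 6 (rule 225): 001000010100100
Gen 7 (rule 54): 011100111111110
Gen 8 (rule 106): 110101100000010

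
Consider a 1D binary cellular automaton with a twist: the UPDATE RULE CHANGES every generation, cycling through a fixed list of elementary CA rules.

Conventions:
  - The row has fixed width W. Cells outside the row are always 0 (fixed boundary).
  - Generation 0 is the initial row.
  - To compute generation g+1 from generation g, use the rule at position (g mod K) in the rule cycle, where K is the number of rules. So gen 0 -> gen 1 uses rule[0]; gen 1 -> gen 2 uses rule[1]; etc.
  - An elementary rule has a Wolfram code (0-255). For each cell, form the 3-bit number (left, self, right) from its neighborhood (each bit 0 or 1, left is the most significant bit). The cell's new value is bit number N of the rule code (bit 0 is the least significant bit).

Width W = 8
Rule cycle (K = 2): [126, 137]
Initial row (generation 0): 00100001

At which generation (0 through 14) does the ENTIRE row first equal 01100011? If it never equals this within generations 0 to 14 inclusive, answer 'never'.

Answer: 7

Derivation:
Gen 0: 00100001
Gen 1 (rule 126): 01110011
Gen 2 (rule 137): 01100010
Gen 3 (rule 126): 11110111
Gen 4 (rule 137): 11100110
Gen 5 (rule 126): 10111111
Gen 6 (rule 137): 00111110
Gen 7 (rule 126): 01100011
Gen 8 (rule 137): 01001010
Gen 9 (rule 126): 11111111
Gen 10 (rule 137): 11111110
Gen 11 (rule 126): 10000011
Gen 12 (rule 137): 00111010
Gen 13 (rule 126): 01101111
Gen 14 (rule 137): 01001110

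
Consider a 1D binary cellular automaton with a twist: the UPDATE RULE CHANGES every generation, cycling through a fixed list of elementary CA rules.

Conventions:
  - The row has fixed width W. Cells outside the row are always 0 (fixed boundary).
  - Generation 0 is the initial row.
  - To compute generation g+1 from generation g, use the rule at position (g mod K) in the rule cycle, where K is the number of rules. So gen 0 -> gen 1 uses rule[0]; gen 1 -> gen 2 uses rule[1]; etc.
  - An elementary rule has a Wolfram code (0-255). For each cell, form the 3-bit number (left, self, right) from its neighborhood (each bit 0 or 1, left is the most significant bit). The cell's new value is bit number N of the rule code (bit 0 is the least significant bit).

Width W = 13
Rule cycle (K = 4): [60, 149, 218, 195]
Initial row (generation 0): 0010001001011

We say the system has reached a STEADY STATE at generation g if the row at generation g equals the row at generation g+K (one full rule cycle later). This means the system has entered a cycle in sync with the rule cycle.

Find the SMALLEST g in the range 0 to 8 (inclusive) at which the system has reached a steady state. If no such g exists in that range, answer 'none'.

Gen 0: 0010001001011
Gen 1 (rule 60): 0011001101110
Gen 2 (rule 149): 1000100000101
Gen 3 (rule 218): 0101010001000
Gen 4 (rule 195): 1000000110011
Gen 5 (rule 60): 1100000101010
Gen 6 (rule 149): 0011110101011
Gen 7 (rule 218): 0111110000011
Gen 8 (rule 195): 1011110111101
Gen 9 (rule 60): 1110001100011
Gen 10 (rule 149): 0101100011000
Gen 11 (rule 218): 1001110111100
Gen 12 (rule 195): 0010110011101

Answer: none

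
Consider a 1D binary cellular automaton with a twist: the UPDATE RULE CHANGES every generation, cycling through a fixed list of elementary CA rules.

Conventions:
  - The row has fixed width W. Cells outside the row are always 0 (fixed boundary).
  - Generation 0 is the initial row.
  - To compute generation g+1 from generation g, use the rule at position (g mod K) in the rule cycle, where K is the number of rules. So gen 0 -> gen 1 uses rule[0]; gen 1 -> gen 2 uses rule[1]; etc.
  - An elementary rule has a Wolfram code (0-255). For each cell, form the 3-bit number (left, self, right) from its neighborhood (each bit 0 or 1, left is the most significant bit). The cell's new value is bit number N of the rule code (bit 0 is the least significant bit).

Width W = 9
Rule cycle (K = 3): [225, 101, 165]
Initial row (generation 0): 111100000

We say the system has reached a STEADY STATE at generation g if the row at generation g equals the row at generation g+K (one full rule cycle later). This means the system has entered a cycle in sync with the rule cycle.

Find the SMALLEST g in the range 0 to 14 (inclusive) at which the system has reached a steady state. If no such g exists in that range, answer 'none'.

Answer: none

Derivation:
Gen 0: 111100000
Gen 1 (rule 225): 011101111
Gen 2 (rule 101): 000110001
Gen 3 (rule 165): 110000101
Gen 4 (rule 225): 010110010
Gen 5 (rule 101): 011010010
Gen 6 (rule 165): 000110010
Gen 7 (rule 225): 110010000
Gen 8 (rule 101): 010010111
Gen 9 (rule 165): 010011010
Gen 10 (rule 225): 000001100
Gen 11 (rule 101): 111100101
Gen 12 (rule 165): 011000111
Gen 13 (rule 225): 001010011
Gen 14 (rule 101): 101110001
Gen 15 (rule 165): 110100101
Gen 16 (rule 225): 011000010
Gen 17 (rule 101): 001011010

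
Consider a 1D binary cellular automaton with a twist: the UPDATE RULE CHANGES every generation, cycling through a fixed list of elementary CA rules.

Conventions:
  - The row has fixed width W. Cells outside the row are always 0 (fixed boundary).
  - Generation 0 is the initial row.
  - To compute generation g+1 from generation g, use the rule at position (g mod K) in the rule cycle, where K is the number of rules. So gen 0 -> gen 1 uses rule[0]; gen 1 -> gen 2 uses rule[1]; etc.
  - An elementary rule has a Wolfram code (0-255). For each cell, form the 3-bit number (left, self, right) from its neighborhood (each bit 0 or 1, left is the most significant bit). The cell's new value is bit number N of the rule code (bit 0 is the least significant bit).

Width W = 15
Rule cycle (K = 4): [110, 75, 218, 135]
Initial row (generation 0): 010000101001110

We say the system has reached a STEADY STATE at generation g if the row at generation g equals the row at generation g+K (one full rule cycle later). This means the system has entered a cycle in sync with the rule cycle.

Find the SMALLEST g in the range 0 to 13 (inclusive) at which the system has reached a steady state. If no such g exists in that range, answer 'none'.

Answer: none

Derivation:
Gen 0: 010000101001110
Gen 1 (rule 110): 110001111011010
Gen 2 (rule 75): 110111001011000
Gen 3 (rule 218): 110111110011100
Gen 4 (rule 135): 000011100101001
Gen 5 (rule 110): 000110101111011
Gen 6 (rule 75): 111110001001011
Gen 7 (rule 218): 111111010110011
Gen 8 (rule 135): 011110010000100
Gen 9 (rule 110): 110010110001100
Gen 10 (rule 75): 110100110111101
Gen 11 (rule 218): 110011110111100
Gen 12 (rule 135): 000101100011001
Gen 13 (rule 110): 001111100111011
Gen 14 (rule 75): 111000101101011
Gen 15 (rule 218): 111101001100011
Gen 16 (rule 135): 011001010001100
Gen 17 (rule 110): 111011110011100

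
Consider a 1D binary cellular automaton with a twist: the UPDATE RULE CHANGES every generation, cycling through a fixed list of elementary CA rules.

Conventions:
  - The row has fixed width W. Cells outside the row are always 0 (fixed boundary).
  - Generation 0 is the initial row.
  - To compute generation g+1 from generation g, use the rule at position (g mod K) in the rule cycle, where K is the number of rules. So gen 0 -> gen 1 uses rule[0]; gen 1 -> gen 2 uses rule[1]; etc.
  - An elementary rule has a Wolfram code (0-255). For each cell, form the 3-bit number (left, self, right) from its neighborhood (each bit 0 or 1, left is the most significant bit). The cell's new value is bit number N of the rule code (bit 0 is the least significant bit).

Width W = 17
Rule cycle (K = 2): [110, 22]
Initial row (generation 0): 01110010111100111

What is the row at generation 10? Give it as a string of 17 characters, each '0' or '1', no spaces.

Gen 0: 01110010111100111
Gen 1 (rule 110): 11010111100101101
Gen 2 (rule 22): 00010000011100001
Gen 3 (rule 110): 00110000110100011
Gen 4 (rule 22): 01001001000110100
Gen 5 (rule 110): 11011011001111100
Gen 6 (rule 22): 00000000110000010
Gen 7 (rule 110): 00000001110000110
Gen 8 (rule 22): 00000010001001001
Gen 9 (rule 110): 00000110011011011
Gen 10 (rule 22): 00001001100000000

Answer: 00001001100000000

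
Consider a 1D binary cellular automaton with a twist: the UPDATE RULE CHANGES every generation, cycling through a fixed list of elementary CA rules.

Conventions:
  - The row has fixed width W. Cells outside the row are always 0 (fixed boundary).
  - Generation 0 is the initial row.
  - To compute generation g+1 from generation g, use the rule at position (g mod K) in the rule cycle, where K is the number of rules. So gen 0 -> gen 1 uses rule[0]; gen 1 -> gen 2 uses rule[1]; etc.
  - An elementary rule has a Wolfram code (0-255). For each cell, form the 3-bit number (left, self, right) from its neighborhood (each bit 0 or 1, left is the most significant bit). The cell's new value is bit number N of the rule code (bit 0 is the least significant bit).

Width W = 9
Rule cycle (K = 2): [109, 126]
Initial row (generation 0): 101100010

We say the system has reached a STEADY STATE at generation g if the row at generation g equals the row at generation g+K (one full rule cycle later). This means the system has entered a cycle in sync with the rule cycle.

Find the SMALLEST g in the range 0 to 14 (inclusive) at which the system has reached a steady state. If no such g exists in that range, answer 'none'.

Gen 0: 101100010
Gen 1 (rule 109): 111101010
Gen 2 (rule 126): 100111111
Gen 3 (rule 109): 100100001
Gen 4 (rule 126): 111110011
Gen 5 (rule 109): 100010011
Gen 6 (rule 126): 110111111
Gen 7 (rule 109): 111100001
Gen 8 (rule 126): 100110011
Gen 9 (rule 109): 100110011
Gen 10 (rule 126): 111111111
Gen 11 (rule 109): 100000001
Gen 12 (rule 126): 110000011
Gen 13 (rule 109): 110111011
Gen 14 (rule 126): 111101111
Gen 15 (rule 109): 100111001
Gen 16 (rule 126): 111101111

Answer: 14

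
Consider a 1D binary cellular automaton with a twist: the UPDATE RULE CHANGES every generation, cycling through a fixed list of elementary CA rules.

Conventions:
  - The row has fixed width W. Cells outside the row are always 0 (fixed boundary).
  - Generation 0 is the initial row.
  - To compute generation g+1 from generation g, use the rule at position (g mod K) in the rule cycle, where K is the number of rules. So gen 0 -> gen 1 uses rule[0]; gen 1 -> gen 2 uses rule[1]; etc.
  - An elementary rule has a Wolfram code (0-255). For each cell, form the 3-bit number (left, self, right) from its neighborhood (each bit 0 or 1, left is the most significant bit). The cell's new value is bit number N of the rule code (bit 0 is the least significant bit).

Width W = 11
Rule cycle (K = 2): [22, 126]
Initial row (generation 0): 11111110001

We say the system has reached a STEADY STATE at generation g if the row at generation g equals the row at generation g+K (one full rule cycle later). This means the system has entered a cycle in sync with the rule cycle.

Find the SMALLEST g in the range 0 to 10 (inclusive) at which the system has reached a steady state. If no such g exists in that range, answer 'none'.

Gen 0: 11111110001
Gen 1 (rule 22): 00000001011
Gen 2 (rule 126): 00000011111
Gen 3 (rule 22): 00000100000
Gen 4 (rule 126): 00001110000
Gen 5 (rule 22): 00010001000
Gen 6 (rule 126): 00111011100
Gen 7 (rule 22): 01000000010
Gen 8 (rule 126): 11100000111
Gen 9 (rule 22): 00010001000
Gen 10 (rule 126): 00111011100
Gen 11 (rule 22): 01000000010
Gen 12 (rule 126): 11100000111

Answer: none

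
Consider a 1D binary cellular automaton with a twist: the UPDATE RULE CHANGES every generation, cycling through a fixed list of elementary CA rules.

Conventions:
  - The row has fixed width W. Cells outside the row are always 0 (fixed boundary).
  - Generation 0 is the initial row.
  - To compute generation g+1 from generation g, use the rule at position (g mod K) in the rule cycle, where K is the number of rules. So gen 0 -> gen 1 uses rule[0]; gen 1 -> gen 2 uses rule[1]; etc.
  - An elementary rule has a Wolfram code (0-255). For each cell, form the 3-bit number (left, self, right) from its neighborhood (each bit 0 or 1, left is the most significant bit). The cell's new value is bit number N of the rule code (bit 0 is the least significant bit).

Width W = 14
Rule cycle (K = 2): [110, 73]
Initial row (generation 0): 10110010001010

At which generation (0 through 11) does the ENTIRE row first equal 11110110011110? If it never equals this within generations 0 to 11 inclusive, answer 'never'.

Answer: 1

Derivation:
Gen 0: 10110010001010
Gen 1 (rule 110): 11110110011110
Gen 2 (rule 73): 10010110010010
Gen 3 (rule 110): 10111110110110
Gen 4 (rule 73): 00100010110110
Gen 5 (rule 110): 01100111111110
Gen 6 (rule 73): 01100100000010
Gen 7 (rule 110): 11101100000110
Gen 8 (rule 73): 10101101110110
Gen 9 (rule 110): 11111111011110
Gen 10 (rule 73): 10000001010010
Gen 11 (rule 110): 10000011110110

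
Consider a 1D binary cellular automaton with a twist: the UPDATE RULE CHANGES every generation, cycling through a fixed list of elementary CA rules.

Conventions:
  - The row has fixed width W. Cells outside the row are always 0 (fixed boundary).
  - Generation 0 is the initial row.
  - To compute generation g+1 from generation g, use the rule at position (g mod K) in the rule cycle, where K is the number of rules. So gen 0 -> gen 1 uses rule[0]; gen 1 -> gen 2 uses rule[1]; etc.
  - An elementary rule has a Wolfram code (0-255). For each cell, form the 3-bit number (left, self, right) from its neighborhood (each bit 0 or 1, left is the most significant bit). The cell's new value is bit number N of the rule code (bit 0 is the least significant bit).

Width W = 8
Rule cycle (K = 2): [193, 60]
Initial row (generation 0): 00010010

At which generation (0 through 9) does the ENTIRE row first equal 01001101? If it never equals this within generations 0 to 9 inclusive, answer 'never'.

Answer: never

Derivation:
Gen 0: 00010010
Gen 1 (rule 193): 11000000
Gen 2 (rule 60): 10100000
Gen 3 (rule 193): 00001111
Gen 4 (rule 60): 00001000
Gen 5 (rule 193): 11100011
Gen 6 (rule 60): 10010010
Gen 7 (rule 193): 00000000
Gen 8 (rule 60): 00000000
Gen 9 (rule 193): 11111111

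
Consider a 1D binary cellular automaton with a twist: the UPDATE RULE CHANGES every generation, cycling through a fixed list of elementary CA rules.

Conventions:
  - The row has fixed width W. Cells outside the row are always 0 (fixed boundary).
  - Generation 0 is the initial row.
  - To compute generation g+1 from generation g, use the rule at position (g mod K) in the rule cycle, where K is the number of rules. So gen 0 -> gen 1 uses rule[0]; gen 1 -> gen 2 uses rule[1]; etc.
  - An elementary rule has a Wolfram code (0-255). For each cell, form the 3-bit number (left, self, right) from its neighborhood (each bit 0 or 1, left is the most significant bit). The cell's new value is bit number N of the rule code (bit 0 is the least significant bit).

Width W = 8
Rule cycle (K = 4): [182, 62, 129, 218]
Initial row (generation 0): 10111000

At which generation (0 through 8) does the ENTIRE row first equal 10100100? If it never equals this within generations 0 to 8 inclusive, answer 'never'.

Gen 0: 10111000
Gen 1 (rule 182): 11010100
Gen 2 (rule 62): 10111110
Gen 3 (rule 129): 00011100
Gen 4 (rule 218): 00111110
Gen 5 (rule 182): 01011101
Gen 6 (rule 62): 11110011
Gen 7 (rule 129): 01100000
Gen 8 (rule 218): 11110000

Answer: never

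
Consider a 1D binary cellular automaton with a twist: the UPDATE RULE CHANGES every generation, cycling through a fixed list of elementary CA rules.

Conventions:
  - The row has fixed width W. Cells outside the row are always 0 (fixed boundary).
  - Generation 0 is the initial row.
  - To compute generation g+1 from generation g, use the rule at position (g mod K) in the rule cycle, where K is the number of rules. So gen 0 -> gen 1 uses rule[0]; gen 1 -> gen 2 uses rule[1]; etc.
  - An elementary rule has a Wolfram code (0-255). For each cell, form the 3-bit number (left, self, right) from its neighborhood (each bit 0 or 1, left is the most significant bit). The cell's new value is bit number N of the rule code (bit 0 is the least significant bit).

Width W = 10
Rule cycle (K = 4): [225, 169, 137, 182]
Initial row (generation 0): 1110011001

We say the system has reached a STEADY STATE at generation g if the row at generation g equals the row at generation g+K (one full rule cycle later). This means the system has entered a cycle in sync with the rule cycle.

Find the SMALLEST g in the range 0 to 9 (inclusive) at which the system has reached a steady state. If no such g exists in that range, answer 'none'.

Gen 0: 1110011001
Gen 1 (rule 225): 0110001000
Gen 2 (rule 169): 0100100011
Gen 3 (rule 137): 0000001010
Gen 4 (rule 182): 0000011111
Gen 5 (rule 225): 1111001111
Gen 6 (rule 169): 1110001110
Gen 7 (rule 137): 1100101100
Gen 8 (rule 182): 0011110010
Gen 9 (rule 225): 1001110000
Gen 10 (rule 169): 0001100111
Gen 11 (rule 137): 1101000110
Gen 12 (rule 182): 0011101001
Gen 13 (rule 225): 1001110000

Answer: 9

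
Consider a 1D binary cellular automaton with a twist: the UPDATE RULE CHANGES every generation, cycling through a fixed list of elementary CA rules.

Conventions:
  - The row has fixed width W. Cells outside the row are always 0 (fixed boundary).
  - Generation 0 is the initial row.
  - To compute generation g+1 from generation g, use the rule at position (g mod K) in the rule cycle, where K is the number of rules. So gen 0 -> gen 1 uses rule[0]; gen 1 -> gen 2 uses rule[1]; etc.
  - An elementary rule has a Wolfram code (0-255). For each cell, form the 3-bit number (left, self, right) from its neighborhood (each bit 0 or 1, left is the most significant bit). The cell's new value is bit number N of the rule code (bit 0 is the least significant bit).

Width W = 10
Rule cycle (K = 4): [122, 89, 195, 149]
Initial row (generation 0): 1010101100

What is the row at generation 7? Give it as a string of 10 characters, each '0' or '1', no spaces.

Gen 0: 1010101100
Gen 1 (rule 122): 0101011110
Gen 2 (rule 89): 0000010011
Gen 3 (rule 195): 1111100101
Gen 4 (rule 149): 0111010101
Gen 5 (rule 122): 1101101010
Gen 6 (rule 89): 1101100001
Gen 7 (rule 195): 0100101110

Answer: 0100101110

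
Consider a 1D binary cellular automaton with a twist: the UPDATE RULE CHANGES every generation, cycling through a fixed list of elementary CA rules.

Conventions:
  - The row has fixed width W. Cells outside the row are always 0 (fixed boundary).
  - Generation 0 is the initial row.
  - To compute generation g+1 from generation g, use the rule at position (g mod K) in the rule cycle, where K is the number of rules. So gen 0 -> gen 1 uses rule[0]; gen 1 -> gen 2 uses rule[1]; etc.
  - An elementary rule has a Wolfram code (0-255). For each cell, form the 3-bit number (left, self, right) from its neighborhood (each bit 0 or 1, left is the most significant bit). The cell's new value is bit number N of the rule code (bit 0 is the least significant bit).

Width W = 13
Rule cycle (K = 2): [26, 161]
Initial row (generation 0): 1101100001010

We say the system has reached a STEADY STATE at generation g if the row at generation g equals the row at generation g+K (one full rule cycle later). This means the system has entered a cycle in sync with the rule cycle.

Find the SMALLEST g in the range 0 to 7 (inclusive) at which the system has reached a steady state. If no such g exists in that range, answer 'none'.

Answer: 5

Derivation:
Gen 0: 1101100001010
Gen 1 (rule 26): 1001010010001
Gen 2 (rule 161): 0000100000100
Gen 3 (rule 26): 0001010001010
Gen 4 (rule 161): 1100100100100
Gen 5 (rule 26): 1011011011010
Gen 6 (rule 161): 0100100100100
Gen 7 (rule 26): 1011011011010
Gen 8 (rule 161): 0100100100100
Gen 9 (rule 26): 1011011011010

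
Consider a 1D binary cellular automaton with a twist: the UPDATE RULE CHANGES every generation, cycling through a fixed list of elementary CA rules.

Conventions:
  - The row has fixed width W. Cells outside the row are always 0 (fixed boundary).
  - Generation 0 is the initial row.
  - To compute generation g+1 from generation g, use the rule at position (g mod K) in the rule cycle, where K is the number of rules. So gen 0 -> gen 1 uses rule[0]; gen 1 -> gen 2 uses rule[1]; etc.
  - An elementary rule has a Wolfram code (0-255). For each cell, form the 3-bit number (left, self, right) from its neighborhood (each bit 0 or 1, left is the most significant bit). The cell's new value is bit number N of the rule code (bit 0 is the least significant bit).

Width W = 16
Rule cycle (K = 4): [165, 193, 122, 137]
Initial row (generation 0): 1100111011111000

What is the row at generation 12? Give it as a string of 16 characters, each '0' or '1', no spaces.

Answer: 1110001110010110

Derivation:
Gen 0: 1100111011111000
Gen 1 (rule 165): 0000010101110011
Gen 2 (rule 193): 1111000000110001
Gen 3 (rule 122): 1001100001111010
Gen 4 (rule 137): 0001001101110000
Gen 5 (rule 165): 1101000010100111
Gen 6 (rule 193): 0100011000000011
Gen 7 (rule 122): 1010111100000111
Gen 8 (rule 137): 0000111001110110
Gen 9 (rule 165): 1110010000101000
Gen 10 (rule 193): 0110000110000011
Gen 11 (rule 122): 1111001111000111
Gen 12 (rule 137): 1110001110010110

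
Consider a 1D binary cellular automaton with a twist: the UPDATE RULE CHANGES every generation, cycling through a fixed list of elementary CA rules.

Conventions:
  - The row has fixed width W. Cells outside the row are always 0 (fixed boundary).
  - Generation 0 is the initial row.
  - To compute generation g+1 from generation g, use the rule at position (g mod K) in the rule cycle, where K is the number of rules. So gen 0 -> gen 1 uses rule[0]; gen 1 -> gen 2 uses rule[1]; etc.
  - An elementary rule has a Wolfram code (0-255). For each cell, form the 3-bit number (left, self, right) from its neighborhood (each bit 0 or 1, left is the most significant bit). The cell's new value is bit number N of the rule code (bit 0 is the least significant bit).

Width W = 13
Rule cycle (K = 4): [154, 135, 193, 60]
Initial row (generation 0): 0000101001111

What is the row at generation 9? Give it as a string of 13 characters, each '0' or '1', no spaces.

Gen 0: 0000101001111
Gen 1 (rule 154): 0001000111110
Gen 2 (rule 135): 1111011011100
Gen 3 (rule 193): 0111001001101
Gen 4 (rule 60): 0100101101011
Gen 5 (rule 154): 1011001000010
Gen 6 (rule 135): 1000011011110
Gen 7 (rule 193): 0011001001110
Gen 8 (rule 60): 0010101101001
Gen 9 (rule 154): 0100001000110

Answer: 0100001000110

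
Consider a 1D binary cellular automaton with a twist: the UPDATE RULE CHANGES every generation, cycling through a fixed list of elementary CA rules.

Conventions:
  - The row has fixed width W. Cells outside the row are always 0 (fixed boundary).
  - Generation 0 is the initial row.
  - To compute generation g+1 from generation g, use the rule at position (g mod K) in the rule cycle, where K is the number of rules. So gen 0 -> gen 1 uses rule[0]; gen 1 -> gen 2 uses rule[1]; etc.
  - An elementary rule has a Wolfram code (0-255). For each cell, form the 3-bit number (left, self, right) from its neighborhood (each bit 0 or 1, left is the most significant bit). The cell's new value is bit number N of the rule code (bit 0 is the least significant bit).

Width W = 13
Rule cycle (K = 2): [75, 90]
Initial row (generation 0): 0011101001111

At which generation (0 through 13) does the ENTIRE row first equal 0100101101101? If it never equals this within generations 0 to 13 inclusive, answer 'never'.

Answer: 10

Derivation:
Gen 0: 0011101001111
Gen 1 (rule 75): 1110100011001
Gen 2 (rule 90): 1010010111110
Gen 3 (rule 75): 0000100100010
Gen 4 (rule 90): 0001011010101
Gen 5 (rule 75): 1110011000000
Gen 6 (rule 90): 1011111100000
Gen 7 (rule 75): 0010000101111
Gen 8 (rule 90): 0101001001001
Gen 9 (rule 75): 1000010010010
Gen 10 (rule 90): 0100101101101
Gen 11 (rule 75): 1001001101100
Gen 12 (rule 90): 0110111101110
Gen 13 (rule 75): 1110100101010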